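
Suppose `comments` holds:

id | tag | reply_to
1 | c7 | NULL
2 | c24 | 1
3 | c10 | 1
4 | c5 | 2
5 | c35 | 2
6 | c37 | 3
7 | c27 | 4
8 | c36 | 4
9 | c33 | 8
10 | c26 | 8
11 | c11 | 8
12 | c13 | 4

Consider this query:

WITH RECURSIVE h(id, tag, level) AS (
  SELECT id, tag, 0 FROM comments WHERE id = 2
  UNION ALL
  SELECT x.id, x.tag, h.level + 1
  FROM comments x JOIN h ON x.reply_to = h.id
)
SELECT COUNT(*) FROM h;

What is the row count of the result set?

Base: id=2 (c24) at level 0.
Iteration 1: rows with reply_to in {2} -> c5 (id 4, level 1), c35 (id 5, level 1).
Iteration 2: rows with reply_to in {4,5} -> c27 (id 7, level 2), c36 (id 8, level 2), c13 (id 12, level 2).
Iteration 3: rows with reply_to in {7,8,12} -> c33 (id 9, level 3), c26 (id 10, level 3), c11 (id 11, level 3).
Iteration 4: no rows with reply_to in {9,10,11}; recursion stops.
Total rows emitted: 9.

9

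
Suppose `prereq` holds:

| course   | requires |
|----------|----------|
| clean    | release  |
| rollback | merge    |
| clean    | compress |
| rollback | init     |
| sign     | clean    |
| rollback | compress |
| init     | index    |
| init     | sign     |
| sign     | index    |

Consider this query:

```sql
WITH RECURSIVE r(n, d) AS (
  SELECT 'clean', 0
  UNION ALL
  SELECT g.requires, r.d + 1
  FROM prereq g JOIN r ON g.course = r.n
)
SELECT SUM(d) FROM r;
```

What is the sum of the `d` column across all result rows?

2

Base: (clean, d=0).
Iteration 1: edges from {clean} -> (compress, d=1), (release, d=1).
Iteration 2: no outgoing edges from {compress,release}; recursion stops.
SUM(d) = 0 + 1 + 1 = 2.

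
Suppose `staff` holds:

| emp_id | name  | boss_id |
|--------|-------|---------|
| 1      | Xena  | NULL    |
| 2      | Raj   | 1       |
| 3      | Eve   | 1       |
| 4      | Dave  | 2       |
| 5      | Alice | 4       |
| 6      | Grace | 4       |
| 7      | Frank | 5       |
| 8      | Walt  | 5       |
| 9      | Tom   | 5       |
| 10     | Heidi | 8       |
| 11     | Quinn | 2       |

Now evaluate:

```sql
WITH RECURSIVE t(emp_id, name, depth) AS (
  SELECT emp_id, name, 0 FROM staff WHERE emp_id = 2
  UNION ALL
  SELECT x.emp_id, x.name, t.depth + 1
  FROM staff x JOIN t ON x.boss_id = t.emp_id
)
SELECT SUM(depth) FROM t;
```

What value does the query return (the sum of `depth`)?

19

Base: emp_id=2 (Raj) at depth 0.
Iteration 1: rows with boss_id in {2} -> Dave (id 4, depth 1), Quinn (id 11, depth 1).
Iteration 2: rows with boss_id in {4,11} -> Alice (id 5, depth 2), Grace (id 6, depth 2).
Iteration 3: rows with boss_id in {5,6} -> Frank (id 7, depth 3), Walt (id 8, depth 3), Tom (id 9, depth 3).
Iteration 4: rows with boss_id in {7,8,9} -> Heidi (id 10, depth 4).
Iteration 5: no rows with boss_id in {10}; recursion stops.
SUM(depth) = 0 + 1 + 1 + 2 + 2 + 3 + 3 + 3 + 4 = 19.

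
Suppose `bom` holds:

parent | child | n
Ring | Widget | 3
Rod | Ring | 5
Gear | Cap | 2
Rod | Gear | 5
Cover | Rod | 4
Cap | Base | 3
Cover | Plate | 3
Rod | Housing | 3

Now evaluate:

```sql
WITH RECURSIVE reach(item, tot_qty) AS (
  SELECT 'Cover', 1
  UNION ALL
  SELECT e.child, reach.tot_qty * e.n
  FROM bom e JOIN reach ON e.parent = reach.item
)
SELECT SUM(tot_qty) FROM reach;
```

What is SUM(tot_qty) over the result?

280

Base: (Cover, tot_qty=1).
Iteration 1: components of {Cover} -> Plate = 1*3 = 3, Rod = 1*4 = 4.
Iteration 2: components of {Plate,Rod} -> Gear = 4*5 = 20, Housing = 4*3 = 12, Ring = 4*5 = 20.
Iteration 3: components of {Gear,Housing,Ring} -> Cap = 20*2 = 40, Widget = 20*3 = 60.
Iteration 4: components of {Cap,Widget} -> Base = 40*3 = 120.
Iteration 5: no further components; recursion stops.
SUM(tot_qty) = 1 + 4 + 3 + 20 + 20 + 12 + 40 + 60 + 120 = 280.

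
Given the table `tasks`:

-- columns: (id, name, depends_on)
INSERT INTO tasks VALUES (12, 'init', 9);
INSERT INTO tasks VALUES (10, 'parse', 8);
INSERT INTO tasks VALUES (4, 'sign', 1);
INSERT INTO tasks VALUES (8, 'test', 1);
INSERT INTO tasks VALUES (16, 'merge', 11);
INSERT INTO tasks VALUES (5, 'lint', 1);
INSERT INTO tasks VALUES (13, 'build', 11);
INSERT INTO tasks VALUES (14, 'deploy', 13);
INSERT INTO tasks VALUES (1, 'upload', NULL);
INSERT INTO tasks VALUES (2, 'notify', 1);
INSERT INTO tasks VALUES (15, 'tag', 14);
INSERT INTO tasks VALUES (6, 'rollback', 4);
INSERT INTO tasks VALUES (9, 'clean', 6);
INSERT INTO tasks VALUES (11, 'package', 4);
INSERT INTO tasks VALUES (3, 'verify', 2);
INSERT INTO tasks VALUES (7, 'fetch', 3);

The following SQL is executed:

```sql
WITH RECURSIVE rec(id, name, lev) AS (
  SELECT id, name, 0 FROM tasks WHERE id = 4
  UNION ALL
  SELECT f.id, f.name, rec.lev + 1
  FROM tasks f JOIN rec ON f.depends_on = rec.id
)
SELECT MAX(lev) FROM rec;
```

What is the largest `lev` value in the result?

4

Base: id=4 (sign) at lev 0.
Iteration 1: rows with depends_on in {4} -> rollback (id 6, lev 1), package (id 11, lev 1).
Iteration 2: rows with depends_on in {6,11} -> clean (id 9, lev 2), build (id 13, lev 2), merge (id 16, lev 2).
Iteration 3: rows with depends_on in {9,13,16} -> init (id 12, lev 3), deploy (id 14, lev 3).
Iteration 4: rows with depends_on in {12,14} -> tag (id 15, lev 4).
Iteration 5: no rows with depends_on in {15}; recursion stops.
lev values: 0, 1, 1, 2, 2, 2, 3, 3, 4; the maximum is 4.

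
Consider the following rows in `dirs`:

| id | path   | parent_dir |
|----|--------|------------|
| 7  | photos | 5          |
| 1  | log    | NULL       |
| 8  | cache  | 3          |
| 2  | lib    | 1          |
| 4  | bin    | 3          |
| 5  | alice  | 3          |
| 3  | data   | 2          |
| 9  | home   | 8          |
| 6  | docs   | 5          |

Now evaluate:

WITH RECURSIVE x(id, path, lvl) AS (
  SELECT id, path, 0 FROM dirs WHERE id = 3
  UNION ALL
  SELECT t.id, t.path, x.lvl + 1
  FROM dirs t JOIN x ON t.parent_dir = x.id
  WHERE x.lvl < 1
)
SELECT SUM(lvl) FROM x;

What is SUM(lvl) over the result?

Base: id=3 (data) at lvl 0.
Iteration 1: rows with parent_dir in {3} -> bin (id 4, lvl 1), alice (id 5, lvl 1), cache (id 8, lvl 1).
Iteration 2: lvl < 1 fails for all current rows; recursion stops.
SUM(lvl) = 0 + 1 + 1 + 1 = 3.

3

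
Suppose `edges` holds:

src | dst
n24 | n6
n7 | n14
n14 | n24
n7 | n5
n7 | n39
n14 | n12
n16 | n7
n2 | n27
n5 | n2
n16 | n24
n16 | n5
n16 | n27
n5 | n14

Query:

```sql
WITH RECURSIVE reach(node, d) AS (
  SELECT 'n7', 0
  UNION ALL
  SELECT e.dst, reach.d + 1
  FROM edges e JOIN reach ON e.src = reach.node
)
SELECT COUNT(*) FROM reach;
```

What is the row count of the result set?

13

Base: (n7, d=0).
Iteration 1: edges from {n7} -> (n14, d=1), (n39, d=1), (n5, d=1).
Iteration 2: edges from {n14,n39,n5} -> (n12, d=2), (n14, d=2), (n2, d=2), (n24, d=2).
Iteration 3: edges from {n12,n14,n2,n24} -> (n12, d=3), (n24, d=3), (n27, d=3), (n6, d=3).
Iteration 4: edges from {n12,n24,n27,n6} -> (n6, d=4).
Iteration 5: no outgoing edges from {n6}; recursion stops.
Total rows emitted: 13.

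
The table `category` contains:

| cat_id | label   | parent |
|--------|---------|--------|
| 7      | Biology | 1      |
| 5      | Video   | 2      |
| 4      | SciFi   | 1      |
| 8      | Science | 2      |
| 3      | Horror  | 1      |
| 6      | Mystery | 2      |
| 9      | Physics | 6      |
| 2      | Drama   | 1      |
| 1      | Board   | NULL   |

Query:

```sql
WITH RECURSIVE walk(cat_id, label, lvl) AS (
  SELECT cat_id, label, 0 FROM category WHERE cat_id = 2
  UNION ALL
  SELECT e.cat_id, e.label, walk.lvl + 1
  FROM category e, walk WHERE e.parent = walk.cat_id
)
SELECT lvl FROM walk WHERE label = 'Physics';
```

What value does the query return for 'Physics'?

2

Base: cat_id=2 (Drama) at lvl 0.
Iteration 1: rows with parent in {2} -> Video (id 5, lvl 1), Mystery (id 6, lvl 1), Science (id 8, lvl 1).
Iteration 2: rows with parent in {5,6,8} -> Physics (id 9, lvl 2).
Iteration 3: no rows with parent in {9}; recursion stops.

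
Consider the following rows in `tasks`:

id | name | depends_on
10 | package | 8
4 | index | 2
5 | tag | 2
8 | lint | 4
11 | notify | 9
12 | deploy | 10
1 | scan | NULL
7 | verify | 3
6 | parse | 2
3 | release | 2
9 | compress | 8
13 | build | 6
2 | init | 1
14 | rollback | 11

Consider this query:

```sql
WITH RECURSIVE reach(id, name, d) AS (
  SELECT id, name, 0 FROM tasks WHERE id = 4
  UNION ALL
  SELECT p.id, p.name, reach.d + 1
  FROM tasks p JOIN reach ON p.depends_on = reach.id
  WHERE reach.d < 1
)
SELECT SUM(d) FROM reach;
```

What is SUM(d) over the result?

Base: id=4 (index) at d 0.
Iteration 1: rows with depends_on in {4} -> lint (id 8, d 1).
Iteration 2: d < 1 fails for all current rows; recursion stops.
SUM(d) = 0 + 1 = 1.

1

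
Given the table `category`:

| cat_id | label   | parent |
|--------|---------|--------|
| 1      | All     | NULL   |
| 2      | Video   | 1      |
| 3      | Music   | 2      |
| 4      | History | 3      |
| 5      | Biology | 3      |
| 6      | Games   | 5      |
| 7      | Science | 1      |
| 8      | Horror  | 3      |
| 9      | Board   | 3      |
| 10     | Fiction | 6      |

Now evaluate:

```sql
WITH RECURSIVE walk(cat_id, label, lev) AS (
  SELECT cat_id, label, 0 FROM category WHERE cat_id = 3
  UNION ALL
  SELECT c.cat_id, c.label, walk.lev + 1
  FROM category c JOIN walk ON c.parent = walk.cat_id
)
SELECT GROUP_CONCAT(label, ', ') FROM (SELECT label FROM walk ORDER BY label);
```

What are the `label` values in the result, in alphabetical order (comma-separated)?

Biology, Board, Fiction, Games, History, Horror, Music

Base: cat_id=3 (Music) at lev 0.
Iteration 1: rows with parent in {3} -> History (id 4, lev 1), Biology (id 5, lev 1), Horror (id 8, lev 1), Board (id 9, lev 1).
Iteration 2: rows with parent in {4,5,8,9} -> Games (id 6, lev 2).
Iteration 3: rows with parent in {6} -> Fiction (id 10, lev 3).
Iteration 4: no rows with parent in {10}; recursion stops.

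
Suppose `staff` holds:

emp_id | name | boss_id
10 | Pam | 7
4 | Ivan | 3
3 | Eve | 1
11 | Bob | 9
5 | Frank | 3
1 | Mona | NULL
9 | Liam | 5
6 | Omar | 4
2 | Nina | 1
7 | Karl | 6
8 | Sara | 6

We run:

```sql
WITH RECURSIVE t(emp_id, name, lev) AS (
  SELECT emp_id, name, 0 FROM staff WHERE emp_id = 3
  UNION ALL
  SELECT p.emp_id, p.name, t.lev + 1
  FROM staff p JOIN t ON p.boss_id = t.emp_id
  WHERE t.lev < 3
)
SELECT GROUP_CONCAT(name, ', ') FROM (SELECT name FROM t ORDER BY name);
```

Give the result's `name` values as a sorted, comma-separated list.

Bob, Eve, Frank, Ivan, Karl, Liam, Omar, Sara

Base: emp_id=3 (Eve) at lev 0.
Iteration 1: rows with boss_id in {3} -> Ivan (id 4, lev 1), Frank (id 5, lev 1).
Iteration 2: rows with boss_id in {4,5} -> Omar (id 6, lev 2), Liam (id 9, lev 2).
Iteration 3: rows with boss_id in {6,9} -> Karl (id 7, lev 3), Sara (id 8, lev 3), Bob (id 11, lev 3).
Iteration 4: lev < 3 fails for all current rows; recursion stops.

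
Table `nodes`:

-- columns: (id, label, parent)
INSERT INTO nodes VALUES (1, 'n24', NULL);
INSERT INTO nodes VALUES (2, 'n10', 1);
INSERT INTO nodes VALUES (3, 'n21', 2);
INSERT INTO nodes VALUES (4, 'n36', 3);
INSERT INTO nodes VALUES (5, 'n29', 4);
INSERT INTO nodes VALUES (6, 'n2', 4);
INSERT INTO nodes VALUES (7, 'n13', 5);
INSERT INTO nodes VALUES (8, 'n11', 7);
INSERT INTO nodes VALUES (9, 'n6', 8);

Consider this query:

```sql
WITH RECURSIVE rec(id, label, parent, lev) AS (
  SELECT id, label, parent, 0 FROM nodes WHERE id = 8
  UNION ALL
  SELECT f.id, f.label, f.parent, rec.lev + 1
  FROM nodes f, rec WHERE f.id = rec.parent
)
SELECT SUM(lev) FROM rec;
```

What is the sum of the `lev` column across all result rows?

Base: id=8 (n11), parent=7, lev 0.
Iteration 1: join on id=7 -> n13 (id 7, parent=5, lev 1).
Iteration 2: join on id=5 -> n29 (id 5, parent=4, lev 2).
Iteration 3: join on id=4 -> n36 (id 4, parent=3, lev 3).
Iteration 4: join on id=3 -> n21 (id 3, parent=2, lev 4).
Iteration 5: join on id=2 -> n10 (id 2, parent=1, lev 5).
Iteration 6: join on id=1 -> n24 (id 1, parent=NULL, lev 6).
Iteration 7: parent is NULL; no match; recursion stops.
SUM(lev) = 0 + 1 + 2 + 3 + 4 + 5 + 6 = 21.

21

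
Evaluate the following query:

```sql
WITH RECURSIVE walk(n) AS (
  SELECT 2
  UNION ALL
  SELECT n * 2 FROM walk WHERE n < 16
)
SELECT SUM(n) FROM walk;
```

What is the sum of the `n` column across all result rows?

30

Base: n=2.
Iteration 1: 2 < 16 holds -> n = 2 * 2 = 4.
Iteration 2: 4 < 16 holds -> n = 4 * 2 = 8.
Iteration 3: 8 < 16 holds -> n = 8 * 2 = 16.
Iteration 4: 16 < 16 fails; recursion stops.
SUM(n) = 2 + 4 + 8 + 16 = 30.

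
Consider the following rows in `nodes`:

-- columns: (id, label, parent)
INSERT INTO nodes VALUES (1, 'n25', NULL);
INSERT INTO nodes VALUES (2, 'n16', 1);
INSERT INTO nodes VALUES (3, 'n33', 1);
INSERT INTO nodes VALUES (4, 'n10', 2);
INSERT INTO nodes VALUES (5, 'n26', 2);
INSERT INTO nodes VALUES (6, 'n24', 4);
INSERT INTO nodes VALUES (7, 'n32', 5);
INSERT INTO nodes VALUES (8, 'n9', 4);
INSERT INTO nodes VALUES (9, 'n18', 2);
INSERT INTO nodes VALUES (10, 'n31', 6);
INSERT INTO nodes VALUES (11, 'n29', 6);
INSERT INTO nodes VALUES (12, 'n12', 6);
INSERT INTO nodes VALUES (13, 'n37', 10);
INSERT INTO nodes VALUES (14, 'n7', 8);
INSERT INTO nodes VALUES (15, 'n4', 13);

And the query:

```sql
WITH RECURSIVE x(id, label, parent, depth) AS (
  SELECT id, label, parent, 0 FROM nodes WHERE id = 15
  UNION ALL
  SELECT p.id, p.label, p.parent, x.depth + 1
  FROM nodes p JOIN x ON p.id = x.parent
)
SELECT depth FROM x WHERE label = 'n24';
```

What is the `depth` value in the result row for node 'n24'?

Base: id=15 (n4), parent=13, depth 0.
Iteration 1: join on id=13 -> n37 (id 13, parent=10, depth 1).
Iteration 2: join on id=10 -> n31 (id 10, parent=6, depth 2).
Iteration 3: join on id=6 -> n24 (id 6, parent=4, depth 3).
Iteration 4: join on id=4 -> n10 (id 4, parent=2, depth 4).
Iteration 5: join on id=2 -> n16 (id 2, parent=1, depth 5).
Iteration 6: join on id=1 -> n25 (id 1, parent=NULL, depth 6).
Iteration 7: parent is NULL; no match; recursion stops.

3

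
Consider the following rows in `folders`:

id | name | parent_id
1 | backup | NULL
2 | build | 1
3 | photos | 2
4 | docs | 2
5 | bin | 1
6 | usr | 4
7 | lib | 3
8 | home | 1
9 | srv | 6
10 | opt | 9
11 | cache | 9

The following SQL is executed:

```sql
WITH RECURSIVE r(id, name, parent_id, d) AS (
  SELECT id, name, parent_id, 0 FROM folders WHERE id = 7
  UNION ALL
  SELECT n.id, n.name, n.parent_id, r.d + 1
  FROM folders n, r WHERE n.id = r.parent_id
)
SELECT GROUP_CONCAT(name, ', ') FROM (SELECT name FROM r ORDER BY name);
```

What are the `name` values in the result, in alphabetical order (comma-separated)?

Base: id=7 (lib), parent_id=3, d 0.
Iteration 1: join on id=3 -> photos (id 3, parent_id=2, d 1).
Iteration 2: join on id=2 -> build (id 2, parent_id=1, d 2).
Iteration 3: join on id=1 -> backup (id 1, parent_id=NULL, d 3).
Iteration 4: parent_id is NULL; no match; recursion stops.

backup, build, lib, photos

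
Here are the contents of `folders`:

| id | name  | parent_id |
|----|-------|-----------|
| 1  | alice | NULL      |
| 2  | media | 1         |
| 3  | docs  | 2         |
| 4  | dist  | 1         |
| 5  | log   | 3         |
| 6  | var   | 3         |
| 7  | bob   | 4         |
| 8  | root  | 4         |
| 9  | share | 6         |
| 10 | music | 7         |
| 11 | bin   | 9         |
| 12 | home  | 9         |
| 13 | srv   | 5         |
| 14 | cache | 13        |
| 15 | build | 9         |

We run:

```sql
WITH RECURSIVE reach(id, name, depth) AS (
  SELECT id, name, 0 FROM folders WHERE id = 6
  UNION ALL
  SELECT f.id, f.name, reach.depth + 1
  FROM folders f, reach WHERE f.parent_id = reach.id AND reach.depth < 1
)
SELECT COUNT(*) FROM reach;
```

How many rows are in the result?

2

Base: id=6 (var) at depth 0.
Iteration 1: rows with parent_id in {6} -> share (id 9, depth 1).
Iteration 2: depth < 1 fails for all current rows; recursion stops.
Total rows emitted: 2.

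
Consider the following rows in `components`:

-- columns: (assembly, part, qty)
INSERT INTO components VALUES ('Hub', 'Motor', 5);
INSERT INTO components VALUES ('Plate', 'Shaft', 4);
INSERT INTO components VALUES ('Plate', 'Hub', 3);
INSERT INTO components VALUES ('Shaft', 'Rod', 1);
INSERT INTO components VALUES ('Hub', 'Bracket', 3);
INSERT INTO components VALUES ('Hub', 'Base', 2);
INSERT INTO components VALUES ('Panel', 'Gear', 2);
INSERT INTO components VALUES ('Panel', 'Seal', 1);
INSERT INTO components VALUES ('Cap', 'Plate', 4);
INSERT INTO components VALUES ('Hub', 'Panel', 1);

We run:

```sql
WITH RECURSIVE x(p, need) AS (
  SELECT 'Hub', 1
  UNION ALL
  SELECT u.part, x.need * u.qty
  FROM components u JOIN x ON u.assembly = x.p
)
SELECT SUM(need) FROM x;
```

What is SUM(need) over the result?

15

Base: (Hub, need=1).
Iteration 1: components of {Hub} -> Base = 1*2 = 2, Bracket = 1*3 = 3, Motor = 1*5 = 5, Panel = 1*1 = 1.
Iteration 2: components of {Base,Bracket,Motor,Panel} -> Gear = 1*2 = 2, Seal = 1*1 = 1.
Iteration 3: no further components; recursion stops.
SUM(need) = 1 + 5 + 3 + 1 + 2 + 1 + 2 = 15.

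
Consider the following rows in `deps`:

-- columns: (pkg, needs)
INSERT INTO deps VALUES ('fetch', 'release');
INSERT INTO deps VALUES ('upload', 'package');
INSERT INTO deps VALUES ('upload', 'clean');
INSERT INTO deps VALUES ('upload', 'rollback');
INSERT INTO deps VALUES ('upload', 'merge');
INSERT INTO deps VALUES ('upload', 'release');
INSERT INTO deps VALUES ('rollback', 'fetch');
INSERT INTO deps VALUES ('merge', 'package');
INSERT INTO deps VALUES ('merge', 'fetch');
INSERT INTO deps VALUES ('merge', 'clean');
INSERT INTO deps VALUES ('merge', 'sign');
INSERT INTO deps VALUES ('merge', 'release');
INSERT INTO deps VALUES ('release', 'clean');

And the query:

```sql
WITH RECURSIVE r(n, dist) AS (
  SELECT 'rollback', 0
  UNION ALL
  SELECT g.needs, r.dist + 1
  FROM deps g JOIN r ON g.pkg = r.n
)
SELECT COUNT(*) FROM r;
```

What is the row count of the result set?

Base: (rollback, dist=0).
Iteration 1: edges from {rollback} -> (fetch, dist=1).
Iteration 2: edges from {fetch} -> (release, dist=2).
Iteration 3: edges from {release} -> (clean, dist=3).
Iteration 4: no outgoing edges from {clean}; recursion stops.
Total rows emitted: 4.

4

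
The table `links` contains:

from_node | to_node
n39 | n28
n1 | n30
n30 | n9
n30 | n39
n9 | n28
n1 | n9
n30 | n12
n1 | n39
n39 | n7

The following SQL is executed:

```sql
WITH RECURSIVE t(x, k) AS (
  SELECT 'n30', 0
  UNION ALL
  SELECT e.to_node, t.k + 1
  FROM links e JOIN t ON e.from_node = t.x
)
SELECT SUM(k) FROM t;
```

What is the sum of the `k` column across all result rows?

Base: (n30, k=0).
Iteration 1: edges from {n30} -> (n12, k=1), (n39, k=1), (n9, k=1).
Iteration 2: edges from {n12,n39,n9} -> (n28, k=2) x2, (n7, k=2). [UNION ALL keeps all 3 new rows, including repeats]
Iteration 3: no outgoing edges from {n28,n7}; recursion stops.
SUM(k) = 0 + 1 + 1 + 1 + 2 + 2 + 2 = 9.

9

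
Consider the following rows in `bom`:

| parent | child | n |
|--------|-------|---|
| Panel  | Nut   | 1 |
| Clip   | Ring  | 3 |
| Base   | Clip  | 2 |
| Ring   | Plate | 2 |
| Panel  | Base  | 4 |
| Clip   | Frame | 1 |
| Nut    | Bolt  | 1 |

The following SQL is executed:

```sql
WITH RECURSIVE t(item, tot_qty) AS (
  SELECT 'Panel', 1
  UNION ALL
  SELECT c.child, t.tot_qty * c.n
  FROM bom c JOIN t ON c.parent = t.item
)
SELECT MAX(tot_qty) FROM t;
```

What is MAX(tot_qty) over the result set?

Base: (Panel, tot_qty=1).
Iteration 1: components of {Panel} -> Base = 1*4 = 4, Nut = 1*1 = 1.
Iteration 2: components of {Base,Nut} -> Bolt = 1*1 = 1, Clip = 4*2 = 8.
Iteration 3: components of {Bolt,Clip} -> Frame = 8*1 = 8, Ring = 8*3 = 24.
Iteration 4: components of {Frame,Ring} -> Plate = 24*2 = 48.
Iteration 5: no further components; recursion stops.
tot_qty values: 1, 1, 4, 1, 8, 24, 8, 48; the maximum is 48.

48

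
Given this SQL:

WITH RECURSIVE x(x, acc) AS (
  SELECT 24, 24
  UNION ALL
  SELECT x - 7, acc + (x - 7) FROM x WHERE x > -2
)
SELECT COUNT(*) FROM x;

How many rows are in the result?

Base: x=24, acc=24.
Iteration 1: 24 > -2 holds -> x = 24 - 7 = 17, acc = 24 + 17 = 41.
Iteration 2: 17 > -2 holds -> x = 17 - 7 = 10, acc = 41 + 10 = 51.
Iteration 3: 10 > -2 holds -> x = 10 - 7 = 3, acc = 51 + 3 = 54.
Iteration 4: 3 > -2 holds -> x = 3 - 7 = -4, acc = 54 + -4 = 50.
Iteration 5: -4 > -2 fails; recursion stops.
Total rows emitted: 5.

5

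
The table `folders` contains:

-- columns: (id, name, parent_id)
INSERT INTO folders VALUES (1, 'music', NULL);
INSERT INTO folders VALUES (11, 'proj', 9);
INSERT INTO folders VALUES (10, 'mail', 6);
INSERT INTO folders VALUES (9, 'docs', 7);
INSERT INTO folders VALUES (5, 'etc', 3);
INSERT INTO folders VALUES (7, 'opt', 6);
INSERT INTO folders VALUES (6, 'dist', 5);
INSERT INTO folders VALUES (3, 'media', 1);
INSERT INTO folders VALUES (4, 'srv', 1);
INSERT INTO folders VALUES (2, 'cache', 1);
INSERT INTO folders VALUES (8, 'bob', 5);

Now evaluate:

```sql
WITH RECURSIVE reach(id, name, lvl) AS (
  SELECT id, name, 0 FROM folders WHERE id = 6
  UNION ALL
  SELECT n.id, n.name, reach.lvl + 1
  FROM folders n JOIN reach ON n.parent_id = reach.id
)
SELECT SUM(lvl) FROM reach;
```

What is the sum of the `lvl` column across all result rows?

Base: id=6 (dist) at lvl 0.
Iteration 1: rows with parent_id in {6} -> opt (id 7, lvl 1), mail (id 10, lvl 1).
Iteration 2: rows with parent_id in {7,10} -> docs (id 9, lvl 2).
Iteration 3: rows with parent_id in {9} -> proj (id 11, lvl 3).
Iteration 4: no rows with parent_id in {11}; recursion stops.
SUM(lvl) = 0 + 1 + 1 + 2 + 3 = 7.

7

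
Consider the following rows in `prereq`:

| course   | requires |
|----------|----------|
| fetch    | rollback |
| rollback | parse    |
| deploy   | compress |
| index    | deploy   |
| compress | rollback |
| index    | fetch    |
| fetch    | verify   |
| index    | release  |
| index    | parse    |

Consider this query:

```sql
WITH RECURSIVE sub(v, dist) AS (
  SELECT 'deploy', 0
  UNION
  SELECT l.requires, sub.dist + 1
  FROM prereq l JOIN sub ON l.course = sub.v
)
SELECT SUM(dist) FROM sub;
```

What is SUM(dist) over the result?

6

Base: (deploy, dist=0).
Iteration 1: edges from {deploy} -> (compress, dist=1).
Iteration 2: edges from {compress} -> (rollback, dist=2).
Iteration 3: edges from {rollback} -> (parse, dist=3).
Iteration 4: no outgoing edges from {parse}; recursion stops.
SUM(dist) = 0 + 1 + 2 + 3 = 6.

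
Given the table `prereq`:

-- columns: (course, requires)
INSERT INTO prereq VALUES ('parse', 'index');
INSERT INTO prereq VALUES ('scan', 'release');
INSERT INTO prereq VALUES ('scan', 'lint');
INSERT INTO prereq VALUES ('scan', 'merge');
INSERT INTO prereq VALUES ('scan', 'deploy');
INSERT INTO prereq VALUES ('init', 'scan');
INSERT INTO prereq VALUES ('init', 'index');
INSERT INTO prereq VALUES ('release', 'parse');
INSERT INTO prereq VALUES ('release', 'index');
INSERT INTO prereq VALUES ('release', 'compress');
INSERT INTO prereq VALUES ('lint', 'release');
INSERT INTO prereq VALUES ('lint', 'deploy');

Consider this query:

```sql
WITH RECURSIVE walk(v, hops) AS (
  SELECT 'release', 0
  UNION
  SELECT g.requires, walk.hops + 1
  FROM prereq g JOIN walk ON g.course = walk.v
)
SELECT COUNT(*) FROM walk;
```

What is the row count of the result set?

5

Base: (release, hops=0).
Iteration 1: edges from {release} -> (compress, hops=1), (index, hops=1), (parse, hops=1).
Iteration 2: edges from {compress,index,parse} -> (index, hops=2).
Iteration 3: no outgoing edges from {index}; recursion stops.
Total rows emitted: 5.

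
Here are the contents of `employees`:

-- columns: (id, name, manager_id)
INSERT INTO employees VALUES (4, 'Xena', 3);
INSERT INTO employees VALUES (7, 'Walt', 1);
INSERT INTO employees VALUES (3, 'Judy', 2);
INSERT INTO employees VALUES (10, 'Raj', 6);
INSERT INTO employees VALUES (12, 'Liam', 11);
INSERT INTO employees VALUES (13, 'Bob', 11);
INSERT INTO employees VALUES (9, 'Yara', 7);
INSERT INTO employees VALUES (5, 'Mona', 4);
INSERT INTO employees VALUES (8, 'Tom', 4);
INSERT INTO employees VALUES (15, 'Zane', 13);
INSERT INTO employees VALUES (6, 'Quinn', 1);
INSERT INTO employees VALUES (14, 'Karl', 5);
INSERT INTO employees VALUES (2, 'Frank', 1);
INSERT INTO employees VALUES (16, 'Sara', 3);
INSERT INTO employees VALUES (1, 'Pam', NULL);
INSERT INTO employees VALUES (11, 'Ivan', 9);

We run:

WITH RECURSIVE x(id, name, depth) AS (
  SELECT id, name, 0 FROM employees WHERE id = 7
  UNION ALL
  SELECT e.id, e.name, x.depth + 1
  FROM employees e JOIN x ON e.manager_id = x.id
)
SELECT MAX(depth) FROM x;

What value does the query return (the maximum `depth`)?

Base: id=7 (Walt) at depth 0.
Iteration 1: rows with manager_id in {7} -> Yara (id 9, depth 1).
Iteration 2: rows with manager_id in {9} -> Ivan (id 11, depth 2).
Iteration 3: rows with manager_id in {11} -> Liam (id 12, depth 3), Bob (id 13, depth 3).
Iteration 4: rows with manager_id in {12,13} -> Zane (id 15, depth 4).
Iteration 5: no rows with manager_id in {15}; recursion stops.
depth values: 0, 1, 2, 3, 3, 4; the maximum is 4.

4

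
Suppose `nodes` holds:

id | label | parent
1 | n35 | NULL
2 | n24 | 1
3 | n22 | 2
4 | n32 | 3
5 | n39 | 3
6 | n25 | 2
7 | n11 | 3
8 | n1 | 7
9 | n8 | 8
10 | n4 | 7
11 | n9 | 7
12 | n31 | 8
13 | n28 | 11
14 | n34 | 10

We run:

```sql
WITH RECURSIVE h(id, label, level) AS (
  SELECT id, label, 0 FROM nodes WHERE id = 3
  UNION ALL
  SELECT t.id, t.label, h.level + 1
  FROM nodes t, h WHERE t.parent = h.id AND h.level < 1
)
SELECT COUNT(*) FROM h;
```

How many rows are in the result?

Base: id=3 (n22) at level 0.
Iteration 1: rows with parent in {3} -> n32 (id 4, level 1), n39 (id 5, level 1), n11 (id 7, level 1).
Iteration 2: level < 1 fails for all current rows; recursion stops.
Total rows emitted: 4.

4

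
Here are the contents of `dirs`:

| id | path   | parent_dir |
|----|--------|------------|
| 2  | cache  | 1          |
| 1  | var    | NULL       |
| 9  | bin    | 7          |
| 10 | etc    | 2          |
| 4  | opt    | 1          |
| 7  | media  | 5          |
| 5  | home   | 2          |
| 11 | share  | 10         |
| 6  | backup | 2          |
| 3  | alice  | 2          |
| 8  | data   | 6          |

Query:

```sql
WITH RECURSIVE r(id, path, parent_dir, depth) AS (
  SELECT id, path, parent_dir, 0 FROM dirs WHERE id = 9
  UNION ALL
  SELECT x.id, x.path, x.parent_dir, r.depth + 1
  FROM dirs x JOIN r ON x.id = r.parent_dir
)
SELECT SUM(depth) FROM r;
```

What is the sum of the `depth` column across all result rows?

Base: id=9 (bin), parent_dir=7, depth 0.
Iteration 1: join on id=7 -> media (id 7, parent_dir=5, depth 1).
Iteration 2: join on id=5 -> home (id 5, parent_dir=2, depth 2).
Iteration 3: join on id=2 -> cache (id 2, parent_dir=1, depth 3).
Iteration 4: join on id=1 -> var (id 1, parent_dir=NULL, depth 4).
Iteration 5: parent_dir is NULL; no match; recursion stops.
SUM(depth) = 0 + 1 + 2 + 3 + 4 = 10.

10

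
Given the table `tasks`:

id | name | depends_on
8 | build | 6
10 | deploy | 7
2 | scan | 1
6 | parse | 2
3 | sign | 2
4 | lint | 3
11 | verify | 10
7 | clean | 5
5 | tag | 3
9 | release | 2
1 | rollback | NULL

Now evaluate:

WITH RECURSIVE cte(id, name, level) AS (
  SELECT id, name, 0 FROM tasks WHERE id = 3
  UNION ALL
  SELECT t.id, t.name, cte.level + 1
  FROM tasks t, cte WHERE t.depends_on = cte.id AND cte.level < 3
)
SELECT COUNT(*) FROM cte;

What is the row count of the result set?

5

Base: id=3 (sign) at level 0.
Iteration 1: rows with depends_on in {3} -> lint (id 4, level 1), tag (id 5, level 1).
Iteration 2: rows with depends_on in {4,5} -> clean (id 7, level 2).
Iteration 3: rows with depends_on in {7} -> deploy (id 10, level 3).
Iteration 4: level < 3 fails for all current rows; recursion stops.
Total rows emitted: 5.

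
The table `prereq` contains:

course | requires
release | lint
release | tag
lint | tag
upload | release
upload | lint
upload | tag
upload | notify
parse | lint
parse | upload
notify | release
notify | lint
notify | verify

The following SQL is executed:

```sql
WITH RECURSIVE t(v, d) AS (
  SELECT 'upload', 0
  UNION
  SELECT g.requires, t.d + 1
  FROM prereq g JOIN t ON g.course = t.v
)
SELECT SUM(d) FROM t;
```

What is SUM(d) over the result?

22

Base: (upload, d=0).
Iteration 1: edges from {upload} -> (lint, d=1), (notify, d=1), (release, d=1), (tag, d=1).
Iteration 2: edges from {lint,notify,release,tag} -> (lint, d=2), (release, d=2), (tag, d=2), (verify, d=2). [UNION drops 2 duplicate row(s)]
Iteration 3: edges from {lint,release,tag,verify} -> (lint, d=3), (tag, d=3). [UNION drops 1 duplicate row(s)]
Iteration 4: edges from {lint,tag} -> (tag, d=4).
Iteration 5: no outgoing edges from {tag}; recursion stops.
SUM(d) = 0 + 1 + 1 + 1 + 1 + 2 + 2 + 2 + 2 + 3 + 3 + 4 = 22.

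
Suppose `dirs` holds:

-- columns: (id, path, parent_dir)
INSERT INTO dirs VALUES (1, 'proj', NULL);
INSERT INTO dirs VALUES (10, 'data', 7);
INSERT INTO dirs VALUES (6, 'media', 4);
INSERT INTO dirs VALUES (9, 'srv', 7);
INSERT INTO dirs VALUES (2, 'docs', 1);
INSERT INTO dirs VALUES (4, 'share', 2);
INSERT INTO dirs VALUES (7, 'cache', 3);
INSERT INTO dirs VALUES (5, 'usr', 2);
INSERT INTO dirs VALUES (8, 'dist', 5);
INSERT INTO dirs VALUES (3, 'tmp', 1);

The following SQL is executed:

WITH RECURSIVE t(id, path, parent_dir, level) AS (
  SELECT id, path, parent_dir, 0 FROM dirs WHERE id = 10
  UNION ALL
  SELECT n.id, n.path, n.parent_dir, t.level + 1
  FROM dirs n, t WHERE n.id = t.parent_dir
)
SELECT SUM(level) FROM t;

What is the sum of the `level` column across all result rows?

Base: id=10 (data), parent_dir=7, level 0.
Iteration 1: join on id=7 -> cache (id 7, parent_dir=3, level 1).
Iteration 2: join on id=3 -> tmp (id 3, parent_dir=1, level 2).
Iteration 3: join on id=1 -> proj (id 1, parent_dir=NULL, level 3).
Iteration 4: parent_dir is NULL; no match; recursion stops.
SUM(level) = 0 + 1 + 2 + 3 = 6.

6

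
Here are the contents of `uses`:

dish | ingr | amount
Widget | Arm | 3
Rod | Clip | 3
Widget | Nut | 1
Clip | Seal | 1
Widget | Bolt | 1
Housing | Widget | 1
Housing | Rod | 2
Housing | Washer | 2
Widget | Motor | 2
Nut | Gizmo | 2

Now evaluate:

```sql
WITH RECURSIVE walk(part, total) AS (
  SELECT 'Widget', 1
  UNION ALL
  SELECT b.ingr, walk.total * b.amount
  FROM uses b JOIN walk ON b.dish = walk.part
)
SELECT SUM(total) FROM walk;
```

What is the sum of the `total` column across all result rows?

10

Base: (Widget, total=1).
Iteration 1: components of {Widget} -> Arm = 1*3 = 3, Bolt = 1*1 = 1, Motor = 1*2 = 2, Nut = 1*1 = 1.
Iteration 2: components of {Arm,Bolt,Motor,Nut} -> Gizmo = 1*2 = 2.
Iteration 3: no further components; recursion stops.
SUM(total) = 1 + 1 + 3 + 2 + 1 + 2 = 10.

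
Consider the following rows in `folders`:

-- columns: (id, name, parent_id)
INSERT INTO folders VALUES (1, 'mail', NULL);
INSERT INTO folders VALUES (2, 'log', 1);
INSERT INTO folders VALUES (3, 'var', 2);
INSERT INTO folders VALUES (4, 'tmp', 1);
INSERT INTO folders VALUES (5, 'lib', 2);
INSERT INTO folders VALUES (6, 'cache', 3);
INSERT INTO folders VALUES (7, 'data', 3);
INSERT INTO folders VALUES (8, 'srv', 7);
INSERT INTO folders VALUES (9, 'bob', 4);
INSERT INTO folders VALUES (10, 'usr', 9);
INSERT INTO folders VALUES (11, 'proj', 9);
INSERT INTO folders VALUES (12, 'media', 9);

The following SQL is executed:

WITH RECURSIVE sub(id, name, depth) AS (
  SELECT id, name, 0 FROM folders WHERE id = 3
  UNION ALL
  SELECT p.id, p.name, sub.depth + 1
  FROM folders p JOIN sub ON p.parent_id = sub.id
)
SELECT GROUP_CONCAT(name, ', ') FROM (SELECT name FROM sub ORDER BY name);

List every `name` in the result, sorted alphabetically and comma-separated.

Base: id=3 (var) at depth 0.
Iteration 1: rows with parent_id in {3} -> cache (id 6, depth 1), data (id 7, depth 1).
Iteration 2: rows with parent_id in {6,7} -> srv (id 8, depth 2).
Iteration 3: no rows with parent_id in {8}; recursion stops.

cache, data, srv, var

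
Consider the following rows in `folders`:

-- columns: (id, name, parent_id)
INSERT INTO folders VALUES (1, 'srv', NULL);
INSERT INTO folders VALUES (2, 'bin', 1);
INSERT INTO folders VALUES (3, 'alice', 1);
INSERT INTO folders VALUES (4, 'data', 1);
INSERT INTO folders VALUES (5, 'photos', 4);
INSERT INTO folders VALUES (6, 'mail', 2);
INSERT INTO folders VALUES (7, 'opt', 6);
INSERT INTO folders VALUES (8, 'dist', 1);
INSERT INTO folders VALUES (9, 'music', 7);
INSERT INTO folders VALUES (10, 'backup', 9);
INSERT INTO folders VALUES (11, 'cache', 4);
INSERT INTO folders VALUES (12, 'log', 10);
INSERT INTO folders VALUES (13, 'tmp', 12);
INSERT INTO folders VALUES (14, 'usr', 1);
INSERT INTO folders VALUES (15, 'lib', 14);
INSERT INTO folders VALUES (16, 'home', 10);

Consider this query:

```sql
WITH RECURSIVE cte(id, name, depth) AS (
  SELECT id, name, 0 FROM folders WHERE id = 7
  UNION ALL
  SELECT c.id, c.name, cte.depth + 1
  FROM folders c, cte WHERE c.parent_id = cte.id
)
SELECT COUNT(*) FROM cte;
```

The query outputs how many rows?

Base: id=7 (opt) at depth 0.
Iteration 1: rows with parent_id in {7} -> music (id 9, depth 1).
Iteration 2: rows with parent_id in {9} -> backup (id 10, depth 2).
Iteration 3: rows with parent_id in {10} -> log (id 12, depth 3), home (id 16, depth 3).
Iteration 4: rows with parent_id in {12,16} -> tmp (id 13, depth 4).
Iteration 5: no rows with parent_id in {13}; recursion stops.
Total rows emitted: 6.

6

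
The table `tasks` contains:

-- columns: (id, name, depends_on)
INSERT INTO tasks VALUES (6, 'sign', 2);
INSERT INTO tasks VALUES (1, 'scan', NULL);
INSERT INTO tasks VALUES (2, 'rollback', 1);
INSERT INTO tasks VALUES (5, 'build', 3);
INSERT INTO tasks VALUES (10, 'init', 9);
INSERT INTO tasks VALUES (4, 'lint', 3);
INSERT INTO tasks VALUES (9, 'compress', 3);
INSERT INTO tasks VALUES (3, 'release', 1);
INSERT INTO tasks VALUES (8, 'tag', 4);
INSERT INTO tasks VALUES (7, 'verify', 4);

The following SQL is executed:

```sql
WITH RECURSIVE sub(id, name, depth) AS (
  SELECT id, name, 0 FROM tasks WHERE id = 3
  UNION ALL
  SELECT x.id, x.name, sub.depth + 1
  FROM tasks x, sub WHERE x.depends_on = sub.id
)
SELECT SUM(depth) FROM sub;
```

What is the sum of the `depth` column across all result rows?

Base: id=3 (release) at depth 0.
Iteration 1: rows with depends_on in {3} -> lint (id 4, depth 1), build (id 5, depth 1), compress (id 9, depth 1).
Iteration 2: rows with depends_on in {4,5,9} -> verify (id 7, depth 2), tag (id 8, depth 2), init (id 10, depth 2).
Iteration 3: no rows with depends_on in {7,8,10}; recursion stops.
SUM(depth) = 0 + 1 + 1 + 1 + 2 + 2 + 2 = 9.

9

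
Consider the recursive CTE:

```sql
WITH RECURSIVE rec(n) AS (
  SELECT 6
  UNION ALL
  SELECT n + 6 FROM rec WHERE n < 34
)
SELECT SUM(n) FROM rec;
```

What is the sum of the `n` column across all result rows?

Base: n=6.
Iteration 1: 6 < 34 holds -> n = 6 + 6 = 12.
Iteration 2: 12 < 34 holds -> n = 12 + 6 = 18.
Iteration 3: 18 < 34 holds -> n = 18 + 6 = 24.
Iteration 4: 24 < 34 holds -> n = 24 + 6 = 30.
Iteration 5: 30 < 34 holds -> n = 30 + 6 = 36.
Iteration 6: 36 < 34 fails; recursion stops.
SUM(n) = 6 + 12 + 18 + 24 + 30 + 36 = 126.

126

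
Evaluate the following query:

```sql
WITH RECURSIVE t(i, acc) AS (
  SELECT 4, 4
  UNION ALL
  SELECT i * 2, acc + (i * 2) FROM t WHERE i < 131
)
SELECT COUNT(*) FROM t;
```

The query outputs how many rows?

Base: i=4, acc=4.
Iteration 1: 4 < 131 holds -> i = 4 * 2 = 8, acc = 4 + 8 = 12.
Iteration 2: 8 < 131 holds -> i = 8 * 2 = 16, acc = 12 + 16 = 28.
Iteration 3: 16 < 131 holds -> i = 16 * 2 = 32, acc = 28 + 32 = 60.
Iteration 4: 32 < 131 holds -> i = 32 * 2 = 64, acc = 60 + 64 = 124.
Iteration 5: 64 < 131 holds -> i = 64 * 2 = 128, acc = 124 + 128 = 252.
Iteration 6: 128 < 131 holds -> i = 128 * 2 = 256, acc = 252 + 256 = 508.
Iteration 7: 256 < 131 fails; recursion stops.
Total rows emitted: 7.

7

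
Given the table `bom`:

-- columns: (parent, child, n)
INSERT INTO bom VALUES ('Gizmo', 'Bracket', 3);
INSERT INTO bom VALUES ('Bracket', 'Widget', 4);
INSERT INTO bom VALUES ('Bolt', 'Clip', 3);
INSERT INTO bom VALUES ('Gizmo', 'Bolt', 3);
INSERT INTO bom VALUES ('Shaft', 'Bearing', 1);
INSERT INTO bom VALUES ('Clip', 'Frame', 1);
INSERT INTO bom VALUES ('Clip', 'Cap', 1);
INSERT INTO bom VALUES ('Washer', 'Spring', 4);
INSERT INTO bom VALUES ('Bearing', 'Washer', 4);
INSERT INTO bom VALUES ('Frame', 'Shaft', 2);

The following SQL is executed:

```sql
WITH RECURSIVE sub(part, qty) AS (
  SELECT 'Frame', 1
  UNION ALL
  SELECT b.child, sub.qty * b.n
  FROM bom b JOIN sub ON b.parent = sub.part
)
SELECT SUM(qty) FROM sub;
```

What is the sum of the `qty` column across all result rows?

45

Base: (Frame, qty=1).
Iteration 1: components of {Frame} -> Shaft = 1*2 = 2.
Iteration 2: components of {Shaft} -> Bearing = 2*1 = 2.
Iteration 3: components of {Bearing} -> Washer = 2*4 = 8.
Iteration 4: components of {Washer} -> Spring = 8*4 = 32.
Iteration 5: no further components; recursion stops.
SUM(qty) = 1 + 2 + 2 + 8 + 32 = 45.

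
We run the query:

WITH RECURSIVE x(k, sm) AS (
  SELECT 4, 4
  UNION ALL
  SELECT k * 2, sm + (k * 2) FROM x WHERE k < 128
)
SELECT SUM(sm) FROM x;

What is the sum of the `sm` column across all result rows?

Base: k=4, sm=4.
Iteration 1: 4 < 128 holds -> k = 4 * 2 = 8, sm = 4 + 8 = 12.
Iteration 2: 8 < 128 holds -> k = 8 * 2 = 16, sm = 12 + 16 = 28.
Iteration 3: 16 < 128 holds -> k = 16 * 2 = 32, sm = 28 + 32 = 60.
Iteration 4: 32 < 128 holds -> k = 32 * 2 = 64, sm = 60 + 64 = 124.
Iteration 5: 64 < 128 holds -> k = 64 * 2 = 128, sm = 124 + 128 = 252.
Iteration 6: 128 < 128 fails; recursion stops.
SUM(sm) = 4 + 12 + 28 + 60 + 124 + 252 = 480.

480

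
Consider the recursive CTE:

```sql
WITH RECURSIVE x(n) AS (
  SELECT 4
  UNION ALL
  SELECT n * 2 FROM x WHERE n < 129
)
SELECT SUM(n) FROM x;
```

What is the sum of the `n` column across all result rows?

508

Base: n=4.
Iteration 1: 4 < 129 holds -> n = 4 * 2 = 8.
Iteration 2: 8 < 129 holds -> n = 8 * 2 = 16.
Iteration 3: 16 < 129 holds -> n = 16 * 2 = 32.
Iteration 4: 32 < 129 holds -> n = 32 * 2 = 64.
Iteration 5: 64 < 129 holds -> n = 64 * 2 = 128.
Iteration 6: 128 < 129 holds -> n = 128 * 2 = 256.
Iteration 7: 256 < 129 fails; recursion stops.
SUM(n) = 4 + 8 + 16 + 32 + 64 + 128 + 256 = 508.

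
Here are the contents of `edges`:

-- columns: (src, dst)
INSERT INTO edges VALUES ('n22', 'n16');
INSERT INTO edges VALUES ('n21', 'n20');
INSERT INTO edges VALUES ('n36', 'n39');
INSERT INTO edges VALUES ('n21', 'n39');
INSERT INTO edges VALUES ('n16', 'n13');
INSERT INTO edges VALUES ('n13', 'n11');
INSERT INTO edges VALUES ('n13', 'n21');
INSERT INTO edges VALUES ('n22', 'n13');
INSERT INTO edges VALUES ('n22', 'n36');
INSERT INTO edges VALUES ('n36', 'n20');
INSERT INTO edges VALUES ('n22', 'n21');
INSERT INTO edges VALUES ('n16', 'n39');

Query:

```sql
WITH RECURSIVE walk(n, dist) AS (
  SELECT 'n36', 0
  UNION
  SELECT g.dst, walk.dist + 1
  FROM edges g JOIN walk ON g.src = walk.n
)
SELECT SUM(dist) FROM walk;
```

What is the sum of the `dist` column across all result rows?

2

Base: (n36, dist=0).
Iteration 1: edges from {n36} -> (n20, dist=1), (n39, dist=1).
Iteration 2: no outgoing edges from {n20,n39}; recursion stops.
SUM(dist) = 0 + 1 + 1 = 2.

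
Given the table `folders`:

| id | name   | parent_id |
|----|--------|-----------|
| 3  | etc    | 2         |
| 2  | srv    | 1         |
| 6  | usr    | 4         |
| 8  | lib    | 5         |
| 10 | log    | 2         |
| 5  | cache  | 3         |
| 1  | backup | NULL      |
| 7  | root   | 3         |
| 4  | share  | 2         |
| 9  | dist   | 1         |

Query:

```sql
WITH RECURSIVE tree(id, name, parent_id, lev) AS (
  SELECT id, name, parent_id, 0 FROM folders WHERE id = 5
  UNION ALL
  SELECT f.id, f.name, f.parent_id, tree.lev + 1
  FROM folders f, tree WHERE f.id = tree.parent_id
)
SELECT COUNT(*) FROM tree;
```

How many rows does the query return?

4

Base: id=5 (cache), parent_id=3, lev 0.
Iteration 1: join on id=3 -> etc (id 3, parent_id=2, lev 1).
Iteration 2: join on id=2 -> srv (id 2, parent_id=1, lev 2).
Iteration 3: join on id=1 -> backup (id 1, parent_id=NULL, lev 3).
Iteration 4: parent_id is NULL; no match; recursion stops.
Total rows emitted: 4.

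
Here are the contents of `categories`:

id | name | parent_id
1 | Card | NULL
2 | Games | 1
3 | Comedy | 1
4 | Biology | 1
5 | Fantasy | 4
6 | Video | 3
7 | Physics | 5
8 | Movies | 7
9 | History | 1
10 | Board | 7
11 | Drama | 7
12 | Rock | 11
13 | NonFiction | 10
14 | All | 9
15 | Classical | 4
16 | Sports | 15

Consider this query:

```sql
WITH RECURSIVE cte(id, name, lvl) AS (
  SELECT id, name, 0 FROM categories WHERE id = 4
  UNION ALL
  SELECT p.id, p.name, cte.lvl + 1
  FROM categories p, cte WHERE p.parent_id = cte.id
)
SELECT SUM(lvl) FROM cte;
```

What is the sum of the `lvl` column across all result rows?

23

Base: id=4 (Biology) at lvl 0.
Iteration 1: rows with parent_id in {4} -> Fantasy (id 5, lvl 1), Classical (id 15, lvl 1).
Iteration 2: rows with parent_id in {5,15} -> Physics (id 7, lvl 2), Sports (id 16, lvl 2).
Iteration 3: rows with parent_id in {7,16} -> Movies (id 8, lvl 3), Board (id 10, lvl 3), Drama (id 11, lvl 3).
Iteration 4: rows with parent_id in {8,10,11} -> Rock (id 12, lvl 4), NonFiction (id 13, lvl 4).
Iteration 5: no rows with parent_id in {12,13}; recursion stops.
SUM(lvl) = 0 + 1 + 1 + 2 + 2 + 3 + 3 + 3 + 4 + 4 = 23.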